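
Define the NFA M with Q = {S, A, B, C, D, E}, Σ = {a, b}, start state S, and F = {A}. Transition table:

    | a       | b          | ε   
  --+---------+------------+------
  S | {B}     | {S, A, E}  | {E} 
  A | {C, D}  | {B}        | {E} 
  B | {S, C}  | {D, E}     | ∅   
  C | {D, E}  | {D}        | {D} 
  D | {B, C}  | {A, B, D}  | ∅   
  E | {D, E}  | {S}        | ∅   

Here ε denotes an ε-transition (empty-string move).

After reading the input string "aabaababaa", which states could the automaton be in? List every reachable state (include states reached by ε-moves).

{S, B, C, D, E}

Start: ε-closure({S}) = {S, E}.
Read 'a': {S, E} → {B, D, E}.
Read 'a': {B, D, E} → {S, B, C, D, E}.
Read 'b': {S, B, C, D, E} → {S, A, B, D, E}.
Read 'a': {S, A, B, D, E} → {S, B, C, D, E}.
Read 'a': {S, B, C, D, E} → {S, B, C, D, E}.
Read 'b': {S, B, C, D, E} → {S, A, B, D, E}.
Read 'a': {S, A, B, D, E} → {S, B, C, D, E}.
Read 'b': {S, B, C, D, E} → {S, A, B, D, E}.
Read 'a': {S, A, B, D, E} → {S, B, C, D, E}.
Read 'a': {S, B, C, D, E} → {S, B, C, D, E}.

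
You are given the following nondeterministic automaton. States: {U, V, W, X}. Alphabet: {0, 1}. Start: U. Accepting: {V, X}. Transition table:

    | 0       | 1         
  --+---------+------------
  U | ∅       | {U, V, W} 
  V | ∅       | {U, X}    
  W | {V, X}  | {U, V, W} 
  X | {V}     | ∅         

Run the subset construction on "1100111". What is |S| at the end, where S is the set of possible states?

4

Start in {U}.
Read '1': U→{U, V, W}; now {U, V, W}.
Read '1': U→{U, V, W}, V→{U, X}, W→{U, V, W}; now {U, V, W, X}.
Read '0': U→∅, V→∅, W→{V, X}, X→{V}; now {V, X}.
Read '0': V→∅, X→{V}; now {V}.
Read '1': V→{U, X}; now {U, X}.
Read '1': U→{U, V, W}, X→∅; now {U, V, W}.
Read '1': U→{U, V, W}, V→{U, X}, W→{U, V, W}; now {U, V, W, X}.
That set has 4 states.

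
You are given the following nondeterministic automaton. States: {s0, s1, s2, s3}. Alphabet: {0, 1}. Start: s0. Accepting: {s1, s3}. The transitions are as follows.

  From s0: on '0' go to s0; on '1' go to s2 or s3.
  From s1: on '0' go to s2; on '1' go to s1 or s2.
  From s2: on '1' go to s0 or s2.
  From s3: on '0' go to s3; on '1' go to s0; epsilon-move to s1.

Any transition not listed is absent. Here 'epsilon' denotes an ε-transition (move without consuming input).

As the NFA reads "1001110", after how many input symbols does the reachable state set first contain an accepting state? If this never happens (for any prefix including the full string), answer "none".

1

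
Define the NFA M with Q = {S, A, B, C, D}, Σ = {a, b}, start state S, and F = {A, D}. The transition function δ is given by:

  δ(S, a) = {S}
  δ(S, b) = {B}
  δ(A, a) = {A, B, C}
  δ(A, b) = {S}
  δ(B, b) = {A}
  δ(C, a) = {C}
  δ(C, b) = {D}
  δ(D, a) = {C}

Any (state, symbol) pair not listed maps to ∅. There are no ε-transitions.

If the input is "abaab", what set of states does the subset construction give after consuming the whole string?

Start in {S}.
Read 'a': S→{S}; now {S}.
Read 'b': S→{B}; now {B}.
Read 'a': B→∅; now ∅.
The set is empty and remains empty for the remaining 2 symbols.

∅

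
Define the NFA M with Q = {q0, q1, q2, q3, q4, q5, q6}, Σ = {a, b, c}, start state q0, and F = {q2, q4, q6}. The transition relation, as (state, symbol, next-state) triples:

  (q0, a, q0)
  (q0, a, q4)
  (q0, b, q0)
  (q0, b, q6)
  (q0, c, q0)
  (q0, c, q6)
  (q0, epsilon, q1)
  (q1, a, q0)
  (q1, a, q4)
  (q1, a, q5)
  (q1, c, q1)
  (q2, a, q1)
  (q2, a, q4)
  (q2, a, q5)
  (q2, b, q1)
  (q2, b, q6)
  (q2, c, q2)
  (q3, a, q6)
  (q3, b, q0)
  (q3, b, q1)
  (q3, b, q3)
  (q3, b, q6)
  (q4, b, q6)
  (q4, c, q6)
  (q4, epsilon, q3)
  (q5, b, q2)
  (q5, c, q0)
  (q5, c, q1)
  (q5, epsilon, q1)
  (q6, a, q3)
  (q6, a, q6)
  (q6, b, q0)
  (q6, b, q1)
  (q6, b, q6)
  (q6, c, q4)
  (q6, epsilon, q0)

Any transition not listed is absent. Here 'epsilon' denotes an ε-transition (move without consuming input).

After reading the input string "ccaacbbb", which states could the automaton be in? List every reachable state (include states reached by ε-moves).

{q0, q1, q3, q6}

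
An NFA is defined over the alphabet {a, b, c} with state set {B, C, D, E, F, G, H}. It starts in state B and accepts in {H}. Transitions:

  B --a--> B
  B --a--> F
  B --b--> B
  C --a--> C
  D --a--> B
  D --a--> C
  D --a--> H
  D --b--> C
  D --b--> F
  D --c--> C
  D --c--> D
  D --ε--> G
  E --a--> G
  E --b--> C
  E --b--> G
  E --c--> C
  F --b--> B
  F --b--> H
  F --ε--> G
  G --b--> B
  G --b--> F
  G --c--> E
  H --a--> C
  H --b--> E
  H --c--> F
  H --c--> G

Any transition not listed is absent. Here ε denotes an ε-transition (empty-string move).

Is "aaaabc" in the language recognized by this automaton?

No

Start in {B}.
Read 'a': B→{B, F}; union {B, F}; ε-closure = {B, F, G}.
Read 'a': B→{B, F}, F→∅, G→∅; union {B, F}; ε-closure = {B, F, G}.
Read 'a': B→{B, F}, F→∅, G→∅; union {B, F}; ε-closure = {B, F, G}.
Read 'a': B→{B, F}, F→∅, G→∅; union {B, F}; ε-closure = {B, F, G}.
Read 'b': B→{B}, F→{B, H}, G→{B, F}; union {B, F, H}; ε-closure = {B, F, G, H}.
Read 'c': B→∅, F→∅, G→{E}, H→{F, G}; now {E, F, G}.
The final set {E, F, G} contains no accepting state.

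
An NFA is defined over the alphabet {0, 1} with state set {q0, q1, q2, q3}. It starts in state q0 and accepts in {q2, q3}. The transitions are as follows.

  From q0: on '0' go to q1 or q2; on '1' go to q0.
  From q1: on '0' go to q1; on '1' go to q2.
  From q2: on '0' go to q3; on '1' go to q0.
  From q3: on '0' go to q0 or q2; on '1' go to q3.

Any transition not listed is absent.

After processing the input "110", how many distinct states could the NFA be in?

Start in {q0}.
Read '1': {q0} → {q0}.
Read '1': {q0} → {q0}.
Read '0': {q0} → {q1, q2}.
That set has 2 states.

2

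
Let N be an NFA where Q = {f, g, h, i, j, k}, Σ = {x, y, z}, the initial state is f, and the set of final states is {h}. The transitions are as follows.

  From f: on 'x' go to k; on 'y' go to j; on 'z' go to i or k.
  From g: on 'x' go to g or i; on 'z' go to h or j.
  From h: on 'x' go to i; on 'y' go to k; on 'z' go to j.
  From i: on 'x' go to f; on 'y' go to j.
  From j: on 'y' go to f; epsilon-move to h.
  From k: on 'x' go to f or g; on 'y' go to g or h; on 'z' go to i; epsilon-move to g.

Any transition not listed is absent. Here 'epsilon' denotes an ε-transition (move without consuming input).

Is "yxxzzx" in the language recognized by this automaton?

No

Start in {f}.
Read 'y': f→{j}; union {j}; ε-closure = {h, j}.
Read 'x': h→{i}, j→∅; now {i}.
Read 'x': i→{f}; now {f}.
Read 'z': f→{i, k}; union {i, k}; ε-closure = {g, i, k}.
Read 'z': g→{h, j}, i→∅, k→{i}; now {h, i, j}.
Read 'x': h→{i}, i→{f}, j→∅; now {f, i}.
The final set {f, i} contains no accepting state.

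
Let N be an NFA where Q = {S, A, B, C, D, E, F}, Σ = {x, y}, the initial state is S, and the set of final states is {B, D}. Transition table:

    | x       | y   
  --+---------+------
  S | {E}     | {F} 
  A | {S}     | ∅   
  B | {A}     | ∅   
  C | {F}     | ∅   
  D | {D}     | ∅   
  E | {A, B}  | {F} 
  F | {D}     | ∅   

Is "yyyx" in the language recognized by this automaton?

Start in {S}.
Read 'y': S→{F}; now {F}.
Read 'y': F→∅; now ∅.
The set is empty and remains empty for the remaining 2 symbols.
The final set ∅ contains no accepting state.

No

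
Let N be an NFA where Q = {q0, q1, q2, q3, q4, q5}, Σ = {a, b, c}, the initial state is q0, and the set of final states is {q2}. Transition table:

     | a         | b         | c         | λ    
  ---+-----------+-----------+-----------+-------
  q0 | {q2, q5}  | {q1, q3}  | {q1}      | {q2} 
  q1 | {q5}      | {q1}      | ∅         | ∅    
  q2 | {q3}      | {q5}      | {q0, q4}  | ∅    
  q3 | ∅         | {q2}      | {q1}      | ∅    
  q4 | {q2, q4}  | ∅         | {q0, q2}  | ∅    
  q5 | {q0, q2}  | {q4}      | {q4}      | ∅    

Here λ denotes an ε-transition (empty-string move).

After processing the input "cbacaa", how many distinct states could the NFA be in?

4

Start: ε-closure({q0}) = {q0, q2}.
Read 'c': q0→{q1}, q2→{q0, q4}; union {q0, q1, q4}; ε-closure = {q0, q1, q2, q4}.
Read 'b': q0→{q1, q3}, q1→{q1}, q2→{q5}, q4→∅; now {q1, q3, q5}.
Read 'a': q1→{q5}, q3→∅, q5→{q0, q2}; now {q0, q2, q5}.
Read 'c': q0→{q1}, q2→{q0, q4}, q5→{q4}; union {q0, q1, q4}; ε-closure = {q0, q1, q2, q4}.
Read 'a': q0→{q2, q5}, q1→{q5}, q2→{q3}, q4→{q2, q4}; now {q2, q3, q4, q5}.
Read 'a': q2→{q3}, q3→∅, q4→{q2, q4}, q5→{q0, q2}; now {q0, q2, q3, q4}.
That set has 4 states.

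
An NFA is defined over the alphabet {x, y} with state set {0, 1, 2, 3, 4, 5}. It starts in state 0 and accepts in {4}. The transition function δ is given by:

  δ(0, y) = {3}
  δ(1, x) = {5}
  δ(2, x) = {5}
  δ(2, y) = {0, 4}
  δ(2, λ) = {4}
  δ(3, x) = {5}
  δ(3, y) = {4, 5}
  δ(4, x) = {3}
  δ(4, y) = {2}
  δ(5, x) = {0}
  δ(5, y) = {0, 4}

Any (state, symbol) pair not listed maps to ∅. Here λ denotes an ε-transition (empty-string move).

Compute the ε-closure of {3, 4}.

{3, 4}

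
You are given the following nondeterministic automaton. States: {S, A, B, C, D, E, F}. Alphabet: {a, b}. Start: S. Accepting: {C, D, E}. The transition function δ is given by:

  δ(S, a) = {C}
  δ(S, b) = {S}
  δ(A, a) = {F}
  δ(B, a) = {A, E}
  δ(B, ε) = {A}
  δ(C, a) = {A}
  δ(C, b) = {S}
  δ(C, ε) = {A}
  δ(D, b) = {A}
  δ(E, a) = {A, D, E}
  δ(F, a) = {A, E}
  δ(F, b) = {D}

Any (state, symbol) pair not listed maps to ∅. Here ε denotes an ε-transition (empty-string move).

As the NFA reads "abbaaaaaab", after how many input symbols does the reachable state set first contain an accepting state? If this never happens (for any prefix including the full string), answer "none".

1

Start in {S}.
Read 'a': S→{C}; union {C}; ε-closure = {A, C}.
None of the earlier sets intersect F, but {A, C} does.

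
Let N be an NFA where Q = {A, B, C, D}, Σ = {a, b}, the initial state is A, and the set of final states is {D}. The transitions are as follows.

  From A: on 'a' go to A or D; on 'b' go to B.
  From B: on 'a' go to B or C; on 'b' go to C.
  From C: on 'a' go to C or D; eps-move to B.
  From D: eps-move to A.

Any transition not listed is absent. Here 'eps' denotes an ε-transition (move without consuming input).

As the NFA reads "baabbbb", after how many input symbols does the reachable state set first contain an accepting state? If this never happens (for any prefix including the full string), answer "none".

Start in {A}.
Read 'b': {A} → {B}.
Read 'a': {B} → {B, C}.
Read 'a': {B, C} → {A, B, C, D}.
None of the earlier sets intersect F, but {A, B, C, D} does.

3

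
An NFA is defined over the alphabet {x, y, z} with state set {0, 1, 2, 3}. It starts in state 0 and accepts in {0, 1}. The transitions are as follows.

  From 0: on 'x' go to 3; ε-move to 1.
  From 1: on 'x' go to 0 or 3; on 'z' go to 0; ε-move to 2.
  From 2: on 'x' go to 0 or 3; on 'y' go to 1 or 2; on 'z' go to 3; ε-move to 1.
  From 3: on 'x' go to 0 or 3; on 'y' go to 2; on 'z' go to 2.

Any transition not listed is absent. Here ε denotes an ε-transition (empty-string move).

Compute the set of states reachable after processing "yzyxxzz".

Start: ε-closure({0}) = {0, 1, 2}.
Read 'y': {0, 1, 2} → {1, 2}.
Read 'z': {1, 2} → {0, 1, 2, 3}.
Read 'y': {0, 1, 2, 3} → {1, 2}.
Read 'x': {1, 2} → {0, 1, 2, 3}.
Read 'x': {0, 1, 2, 3} → {0, 1, 2, 3}.
Read 'z': {0, 1, 2, 3} → {0, 1, 2, 3}.
Read 'z': {0, 1, 2, 3} → {0, 1, 2, 3}.

{0, 1, 2, 3}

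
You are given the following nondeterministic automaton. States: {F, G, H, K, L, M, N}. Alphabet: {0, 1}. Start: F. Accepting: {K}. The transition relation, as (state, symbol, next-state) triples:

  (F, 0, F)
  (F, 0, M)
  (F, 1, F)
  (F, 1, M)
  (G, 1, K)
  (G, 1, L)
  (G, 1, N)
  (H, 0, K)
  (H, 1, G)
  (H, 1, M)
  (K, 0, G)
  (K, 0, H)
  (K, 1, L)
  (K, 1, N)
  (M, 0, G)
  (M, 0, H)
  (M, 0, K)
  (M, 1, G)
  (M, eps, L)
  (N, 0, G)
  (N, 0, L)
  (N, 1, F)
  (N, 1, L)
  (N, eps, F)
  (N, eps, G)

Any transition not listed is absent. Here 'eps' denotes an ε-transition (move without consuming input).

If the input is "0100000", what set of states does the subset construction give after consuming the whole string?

{F, G, H, K, L, M}

Start in {F}.
Read '0': F→{F, M}; union {F, M}; ε-closure = {F, L, M}.
Read '1': F→{F, M}, L→∅, M→{G}; union {F, G, M}; ε-closure = {F, G, L, M}.
Read '0': F→{F, M}, G→∅, L→∅, M→{G, H, K}; union {F, G, H, K, M}; ε-closure = {F, G, H, K, L, M}.
Read '0': F→{F, M}, G→∅, H→{K}, K→{G, H}, L→∅, M→{G, H, K}; union {F, G, H, K, M}; ε-closure = {F, G, H, K, L, M}.
Read '0': F→{F, M}, G→∅, H→{K}, K→{G, H}, L→∅, M→{G, H, K}; union {F, G, H, K, M}; ε-closure = {F, G, H, K, L, M}.
Read '0': F→{F, M}, G→∅, H→{K}, K→{G, H}, L→∅, M→{G, H, K}; union {F, G, H, K, M}; ε-closure = {F, G, H, K, L, M}.
Read '0': F→{F, M}, G→∅, H→{K}, K→{G, H}, L→∅, M→{G, H, K}; union {F, G, H, K, M}; ε-closure = {F, G, H, K, L, M}.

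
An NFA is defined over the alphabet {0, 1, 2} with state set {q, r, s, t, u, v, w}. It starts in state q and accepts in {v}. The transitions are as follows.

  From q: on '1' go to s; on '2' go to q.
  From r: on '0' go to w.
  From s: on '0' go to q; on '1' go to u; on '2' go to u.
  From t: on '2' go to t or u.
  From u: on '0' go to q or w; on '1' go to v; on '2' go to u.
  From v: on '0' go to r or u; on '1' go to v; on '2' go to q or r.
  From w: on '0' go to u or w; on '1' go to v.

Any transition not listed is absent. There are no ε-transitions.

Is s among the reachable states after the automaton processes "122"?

No

Start in {q}.
Read '1': q→{s}; now {s}.
Read '2': s→{u}; now {u}.
Read '2': u→{u}; now {u}.
State s is not in {u}.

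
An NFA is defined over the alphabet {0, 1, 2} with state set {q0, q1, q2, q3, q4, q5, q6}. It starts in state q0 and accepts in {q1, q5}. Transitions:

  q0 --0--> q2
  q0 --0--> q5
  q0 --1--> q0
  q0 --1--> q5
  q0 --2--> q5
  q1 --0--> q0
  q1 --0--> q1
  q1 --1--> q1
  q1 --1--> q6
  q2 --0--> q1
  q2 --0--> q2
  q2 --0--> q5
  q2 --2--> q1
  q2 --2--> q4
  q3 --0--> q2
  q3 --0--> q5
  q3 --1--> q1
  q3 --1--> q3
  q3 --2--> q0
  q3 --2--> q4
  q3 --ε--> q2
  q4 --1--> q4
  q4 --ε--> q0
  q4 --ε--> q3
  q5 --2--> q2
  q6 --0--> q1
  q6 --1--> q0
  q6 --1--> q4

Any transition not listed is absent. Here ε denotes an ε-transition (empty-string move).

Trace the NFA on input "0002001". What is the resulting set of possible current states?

{q0, q1, q5, q6}

Start in {q0}.
Read '0': {q0} → {q2, q5}.
Read '0': {q2, q5} → {q1, q2, q5}.
Read '0': {q1, q2, q5} → {q0, q1, q2, q5}.
Read '2': {q0, q1, q2, q5} → {q0, q1, q2, q3, q4, q5}.
Read '0': {q0, q1, q2, q3, q4, q5} → {q0, q1, q2, q5}.
Read '0': {q0, q1, q2, q5} → {q0, q1, q2, q5}.
Read '1': {q0, q1, q2, q5} → {q0, q1, q5, q6}.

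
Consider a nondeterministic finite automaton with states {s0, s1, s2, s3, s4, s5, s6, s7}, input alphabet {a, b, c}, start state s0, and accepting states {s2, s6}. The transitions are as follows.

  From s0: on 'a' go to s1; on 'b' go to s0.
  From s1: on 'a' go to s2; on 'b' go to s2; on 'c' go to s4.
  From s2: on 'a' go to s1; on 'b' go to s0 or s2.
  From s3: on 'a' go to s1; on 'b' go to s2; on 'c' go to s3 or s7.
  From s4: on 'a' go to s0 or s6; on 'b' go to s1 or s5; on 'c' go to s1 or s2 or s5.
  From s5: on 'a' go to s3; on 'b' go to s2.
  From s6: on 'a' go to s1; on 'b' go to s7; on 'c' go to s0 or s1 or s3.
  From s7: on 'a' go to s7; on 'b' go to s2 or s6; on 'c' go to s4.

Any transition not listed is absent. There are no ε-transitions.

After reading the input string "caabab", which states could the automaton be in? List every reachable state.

∅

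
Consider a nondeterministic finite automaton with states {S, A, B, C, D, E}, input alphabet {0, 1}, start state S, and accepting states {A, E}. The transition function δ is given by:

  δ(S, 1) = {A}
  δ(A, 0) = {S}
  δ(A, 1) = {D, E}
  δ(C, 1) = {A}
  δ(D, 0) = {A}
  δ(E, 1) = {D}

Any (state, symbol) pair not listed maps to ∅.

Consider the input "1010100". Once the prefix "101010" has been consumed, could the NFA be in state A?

Start in {S}.
Read '1': S→{A}; now {A}.
Read '0': A→{S}; now {S}.
Read '1': S→{A}; now {A}.
Read '0': A→{S}; now {S}.
Read '1': S→{A}; now {A}.
Read '0': A→{S}; now {S}.
State A is not in {S}.

No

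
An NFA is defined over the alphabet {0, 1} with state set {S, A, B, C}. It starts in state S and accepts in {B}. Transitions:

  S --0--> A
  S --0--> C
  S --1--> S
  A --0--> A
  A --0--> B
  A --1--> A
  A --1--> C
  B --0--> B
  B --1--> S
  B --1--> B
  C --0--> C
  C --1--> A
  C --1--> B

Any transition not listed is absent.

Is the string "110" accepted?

No

Start in {S}.
Read '1': {S} → {S}.
Read '1': {S} → {S}.
Read '0': {S} → {A, C}.
The final set {A, C} contains no accepting state.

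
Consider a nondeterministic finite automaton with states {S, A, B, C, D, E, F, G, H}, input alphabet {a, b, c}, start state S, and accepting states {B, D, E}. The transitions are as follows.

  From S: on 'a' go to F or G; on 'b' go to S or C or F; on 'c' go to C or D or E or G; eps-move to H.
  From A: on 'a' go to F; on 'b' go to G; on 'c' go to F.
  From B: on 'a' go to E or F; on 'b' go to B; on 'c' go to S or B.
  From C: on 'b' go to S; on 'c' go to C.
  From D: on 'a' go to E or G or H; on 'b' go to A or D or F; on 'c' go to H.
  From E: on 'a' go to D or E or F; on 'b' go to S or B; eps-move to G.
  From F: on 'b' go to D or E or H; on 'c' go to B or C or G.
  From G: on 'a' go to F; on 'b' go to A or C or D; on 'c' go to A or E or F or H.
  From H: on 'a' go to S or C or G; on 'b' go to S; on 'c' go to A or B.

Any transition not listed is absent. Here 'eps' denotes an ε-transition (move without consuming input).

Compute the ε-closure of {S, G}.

Begin with {S, G}.
ε-move S → H; add H.

{S, G, H}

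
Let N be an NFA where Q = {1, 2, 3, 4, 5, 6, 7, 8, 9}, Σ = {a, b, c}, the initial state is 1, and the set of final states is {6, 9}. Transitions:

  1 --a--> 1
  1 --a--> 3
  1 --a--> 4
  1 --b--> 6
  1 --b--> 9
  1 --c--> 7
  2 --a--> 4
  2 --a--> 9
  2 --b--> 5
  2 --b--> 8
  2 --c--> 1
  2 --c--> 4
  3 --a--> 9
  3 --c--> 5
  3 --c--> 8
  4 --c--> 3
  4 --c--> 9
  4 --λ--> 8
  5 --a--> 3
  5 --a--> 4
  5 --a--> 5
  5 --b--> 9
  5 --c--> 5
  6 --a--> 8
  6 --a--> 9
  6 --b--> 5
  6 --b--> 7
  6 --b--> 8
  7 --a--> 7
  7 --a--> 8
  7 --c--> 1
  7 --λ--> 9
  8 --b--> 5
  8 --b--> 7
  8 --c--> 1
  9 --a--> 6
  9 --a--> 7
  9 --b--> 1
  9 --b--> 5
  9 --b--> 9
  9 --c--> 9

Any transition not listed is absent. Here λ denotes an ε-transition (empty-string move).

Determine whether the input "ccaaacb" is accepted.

Start in {1}.
Read 'c': 1→{7}; union {7}; ε-closure = {7, 9}.
Read 'c': 7→{1}, 9→{9}; now {1, 9}.
Read 'a': 1→{1, 3, 4}, 9→{6, 7}; union {1, 3, 4, 6, 7}; ε-closure = {1, 3, 4, 6, 7, 8, 9}.
Read 'a': 1→{1, 3, 4}, 3→{9}, 4→∅, 6→{8, 9}, 7→{7, 8}, 8→∅, 9→{6, 7}; now {1, 3, 4, 6, 7, 8, 9}.
Read 'a': 1→{1, 3, 4}, 3→{9}, 4→∅, 6→{8, 9}, 7→{7, 8}, 8→∅, 9→{6, 7}; now {1, 3, 4, 6, 7, 8, 9}.
Read 'c': 1→{7}, 3→{5, 8}, 4→{3, 9}, 6→∅, 7→{1}, 8→{1}, 9→{9}; now {1, 3, 5, 7, 8, 9}.
Read 'b': 1→{6, 9}, 3→∅, 5→{9}, 7→∅, 8→{5, 7}, 9→{1, 5, 9}; now {1, 5, 6, 7, 9}.
The final set {1, 5, 6, 7, 9} contains the accepting states 6, 9.

Yes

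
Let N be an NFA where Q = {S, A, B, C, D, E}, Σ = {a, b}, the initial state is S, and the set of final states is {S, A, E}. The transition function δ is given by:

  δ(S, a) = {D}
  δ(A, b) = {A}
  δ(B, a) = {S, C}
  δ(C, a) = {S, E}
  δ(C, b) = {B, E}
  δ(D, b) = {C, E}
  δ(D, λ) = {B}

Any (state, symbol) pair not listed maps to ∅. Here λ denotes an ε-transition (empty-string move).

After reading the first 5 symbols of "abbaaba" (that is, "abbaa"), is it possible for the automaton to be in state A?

No

Start in {S}.
Read 'a': {S} → {B, D}.
Read 'b': {B, D} → {C, E}.
Read 'b': {C, E} → {B, E}.
Read 'a': {B, E} → {S, C}.
Read 'a': {S, C} → {S, B, D, E}.
State A is not in {S, B, D, E}.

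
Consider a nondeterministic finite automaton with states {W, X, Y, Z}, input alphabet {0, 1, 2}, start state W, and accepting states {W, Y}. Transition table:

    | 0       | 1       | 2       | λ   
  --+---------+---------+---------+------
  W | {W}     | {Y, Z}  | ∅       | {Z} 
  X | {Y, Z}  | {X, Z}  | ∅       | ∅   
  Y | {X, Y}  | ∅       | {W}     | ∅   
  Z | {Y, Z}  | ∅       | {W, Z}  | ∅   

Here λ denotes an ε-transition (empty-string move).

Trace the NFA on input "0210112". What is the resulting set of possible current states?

{W, Z}

Start: ε-closure({W}) = {W, Z}.
Read '0': {W, Z} → {W, Y, Z}.
Read '2': {W, Y, Z} → {W, Z}.
Read '1': {W, Z} → {Y, Z}.
Read '0': {Y, Z} → {X, Y, Z}.
Read '1': {X, Y, Z} → {X, Z}.
Read '1': {X, Z} → {X, Z}.
Read '2': {X, Z} → {W, Z}.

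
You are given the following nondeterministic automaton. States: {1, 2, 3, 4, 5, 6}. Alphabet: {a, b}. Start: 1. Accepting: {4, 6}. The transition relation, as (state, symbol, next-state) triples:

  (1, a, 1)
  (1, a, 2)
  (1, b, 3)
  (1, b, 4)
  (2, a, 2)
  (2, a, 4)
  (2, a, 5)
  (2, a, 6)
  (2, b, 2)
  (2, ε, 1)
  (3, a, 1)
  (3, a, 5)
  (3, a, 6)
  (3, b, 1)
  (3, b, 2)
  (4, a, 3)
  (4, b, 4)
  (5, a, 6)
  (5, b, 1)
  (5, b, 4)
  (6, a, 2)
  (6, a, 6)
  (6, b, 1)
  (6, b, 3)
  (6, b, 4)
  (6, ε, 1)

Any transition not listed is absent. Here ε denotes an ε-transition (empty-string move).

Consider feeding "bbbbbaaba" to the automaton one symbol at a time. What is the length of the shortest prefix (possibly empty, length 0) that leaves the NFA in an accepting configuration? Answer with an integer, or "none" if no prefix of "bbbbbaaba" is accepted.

Start in {1}.
Read 'b': 1→{3, 4}; now {3, 4}.
None of the earlier sets intersect F, but {3, 4} does.

1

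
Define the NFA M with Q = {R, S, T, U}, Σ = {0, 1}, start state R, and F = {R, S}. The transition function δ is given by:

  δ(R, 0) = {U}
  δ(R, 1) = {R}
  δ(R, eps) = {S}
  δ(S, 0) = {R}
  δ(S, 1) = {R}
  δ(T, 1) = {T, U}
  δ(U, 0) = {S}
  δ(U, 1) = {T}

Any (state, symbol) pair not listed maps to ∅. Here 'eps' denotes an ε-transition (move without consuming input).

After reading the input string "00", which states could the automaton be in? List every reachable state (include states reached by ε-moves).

{R, S, U}

Start: ε-closure({R}) = {R, S}.
Read '0': R→{U}, S→{R}; union {R, U}; ε-closure = {R, S, U}.
Read '0': R→{U}, S→{R}, U→{S}; now {R, S, U}.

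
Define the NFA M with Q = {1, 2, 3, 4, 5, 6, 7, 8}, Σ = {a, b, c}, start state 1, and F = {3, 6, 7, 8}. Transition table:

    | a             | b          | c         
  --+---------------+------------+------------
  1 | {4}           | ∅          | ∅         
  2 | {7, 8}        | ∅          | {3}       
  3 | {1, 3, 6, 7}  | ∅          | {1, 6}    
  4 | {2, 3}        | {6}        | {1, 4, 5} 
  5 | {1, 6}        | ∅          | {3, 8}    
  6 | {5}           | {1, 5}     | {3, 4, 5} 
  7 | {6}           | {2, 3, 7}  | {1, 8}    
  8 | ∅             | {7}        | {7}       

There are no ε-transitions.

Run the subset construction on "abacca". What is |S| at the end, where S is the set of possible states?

3

Start in {1}.
Read 'a': 1→{4}; now {4}.
Read 'b': 4→{6}; now {6}.
Read 'a': 6→{5}; now {5}.
Read 'c': 5→{3, 8}; now {3, 8}.
Read 'c': 3→{1, 6}, 8→{7}; now {1, 6, 7}.
Read 'a': 1→{4}, 6→{5}, 7→{6}; now {4, 5, 6}.
That set has 3 states.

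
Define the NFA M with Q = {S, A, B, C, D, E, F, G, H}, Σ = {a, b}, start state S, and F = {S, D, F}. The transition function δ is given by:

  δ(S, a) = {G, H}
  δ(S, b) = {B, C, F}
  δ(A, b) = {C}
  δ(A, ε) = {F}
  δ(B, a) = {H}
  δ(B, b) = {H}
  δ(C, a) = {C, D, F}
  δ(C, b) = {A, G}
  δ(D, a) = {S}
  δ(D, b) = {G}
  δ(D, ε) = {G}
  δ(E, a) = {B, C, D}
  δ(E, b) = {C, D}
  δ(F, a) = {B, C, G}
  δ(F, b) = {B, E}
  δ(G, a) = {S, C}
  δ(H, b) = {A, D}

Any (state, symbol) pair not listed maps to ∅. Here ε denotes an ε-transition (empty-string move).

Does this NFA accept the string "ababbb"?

Yes

Start in {S}.
Read 'a': {S} → {G, H}.
Read 'b': {G, H} → {A, D, F, G}.
Read 'a': {A, D, F, G} → {S, B, C, G}.
Read 'b': {S, B, C, G} → {A, B, C, F, G, H}.
Read 'b': {A, B, C, F, G, H} → {A, B, C, D, E, F, G, H}.
Read 'b': {A, B, C, D, E, F, G, H} → {A, B, C, D, E, F, G, H}.
The final set {A, B, C, D, E, F, G, H} contains the accepting states D, F.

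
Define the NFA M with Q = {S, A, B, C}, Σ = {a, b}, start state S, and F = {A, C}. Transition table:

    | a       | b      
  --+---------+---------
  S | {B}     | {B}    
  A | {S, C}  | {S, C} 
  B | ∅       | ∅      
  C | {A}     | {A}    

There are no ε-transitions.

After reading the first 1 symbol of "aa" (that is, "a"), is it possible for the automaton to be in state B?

Yes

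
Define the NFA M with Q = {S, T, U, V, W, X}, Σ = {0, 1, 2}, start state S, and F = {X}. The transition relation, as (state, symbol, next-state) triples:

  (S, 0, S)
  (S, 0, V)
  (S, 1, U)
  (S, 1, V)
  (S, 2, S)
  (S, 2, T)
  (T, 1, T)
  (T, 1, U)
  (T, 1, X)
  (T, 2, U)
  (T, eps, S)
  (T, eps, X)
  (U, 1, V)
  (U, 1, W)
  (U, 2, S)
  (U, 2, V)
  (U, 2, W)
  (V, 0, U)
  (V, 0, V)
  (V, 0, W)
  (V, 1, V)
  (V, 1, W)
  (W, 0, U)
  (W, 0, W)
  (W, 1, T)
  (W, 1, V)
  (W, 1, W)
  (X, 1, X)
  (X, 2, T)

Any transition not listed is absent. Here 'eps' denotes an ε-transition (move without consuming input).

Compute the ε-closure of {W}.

Begin with {W}.
No ε-moves leave this set, so the closure equals the set itself.

{W}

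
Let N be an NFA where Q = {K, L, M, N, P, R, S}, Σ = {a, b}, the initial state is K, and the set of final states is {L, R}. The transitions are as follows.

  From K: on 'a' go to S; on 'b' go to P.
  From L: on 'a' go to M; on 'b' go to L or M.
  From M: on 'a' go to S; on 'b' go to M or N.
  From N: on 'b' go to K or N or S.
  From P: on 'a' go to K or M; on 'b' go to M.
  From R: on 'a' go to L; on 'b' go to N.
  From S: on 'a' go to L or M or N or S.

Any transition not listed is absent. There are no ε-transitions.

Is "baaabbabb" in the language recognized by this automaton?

Start in {K}.
Read 'b': K→{P}; now {P}.
Read 'a': P→{K, M}; now {K, M}.
Read 'a': K→{S}, M→{S}; now {S}.
Read 'a': S→{L, M, N, S}; now {L, M, N, S}.
Read 'b': L→{L, M}, M→{M, N}, N→{K, N, S}, S→∅; now {K, L, M, N, S}.
Read 'b': K→{P}, L→{L, M}, M→{M, N}, N→{K, N, S}, S→∅; now {K, L, M, N, P, S}.
Read 'a': K→{S}, L→{M}, M→{S}, N→∅, P→{K, M}, S→{L, M, N, S}; now {K, L, M, N, S}.
Read 'b': K→{P}, L→{L, M}, M→{M, N}, N→{K, N, S}, S→∅; now {K, L, M, N, P, S}.
Read 'b': K→{P}, L→{L, M}, M→{M, N}, N→{K, N, S}, P→{M}, S→∅; now {K, L, M, N, P, S}.
The final set {K, L, M, N, P, S} contains the accepting state L.

Yes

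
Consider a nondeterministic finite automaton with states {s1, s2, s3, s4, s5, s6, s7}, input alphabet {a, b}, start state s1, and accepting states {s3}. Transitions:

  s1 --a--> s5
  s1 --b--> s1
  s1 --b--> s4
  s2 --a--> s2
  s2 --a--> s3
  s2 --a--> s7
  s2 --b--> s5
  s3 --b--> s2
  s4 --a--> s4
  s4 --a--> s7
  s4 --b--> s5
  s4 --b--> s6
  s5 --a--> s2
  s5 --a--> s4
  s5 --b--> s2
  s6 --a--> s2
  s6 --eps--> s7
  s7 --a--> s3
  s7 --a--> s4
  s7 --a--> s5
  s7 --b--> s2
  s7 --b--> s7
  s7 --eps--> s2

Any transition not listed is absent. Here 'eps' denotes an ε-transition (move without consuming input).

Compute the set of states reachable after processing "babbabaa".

Start in {s1}.
Read 'b': s1→{s1, s4}; now {s1, s4}.
Read 'a': s1→{s5}, s4→{s4, s7}; union {s4, s5, s7}; ε-closure = {s2, s4, s5, s7}.
Read 'b': s2→{s5}, s4→{s5, s6}, s5→{s2}, s7→{s2, s7}; now {s2, s5, s6, s7}.
Read 'b': s2→{s5}, s5→{s2}, s6→∅, s7→{s2, s7}; now {s2, s5, s7}.
Read 'a': s2→{s2, s3, s7}, s5→{s2, s4}, s7→{s3, s4, s5}; now {s2, s3, s4, s5, s7}.
Read 'b': s2→{s5}, s3→{s2}, s4→{s5, s6}, s5→{s2}, s7→{s2, s7}; now {s2, s5, s6, s7}.
Read 'a': s2→{s2, s3, s7}, s5→{s2, s4}, s6→{s2}, s7→{s3, s4, s5}; now {s2, s3, s4, s5, s7}.
Read 'a': s2→{s2, s3, s7}, s3→∅, s4→{s4, s7}, s5→{s2, s4}, s7→{s3, s4, s5}; now {s2, s3, s4, s5, s7}.

{s2, s3, s4, s5, s7}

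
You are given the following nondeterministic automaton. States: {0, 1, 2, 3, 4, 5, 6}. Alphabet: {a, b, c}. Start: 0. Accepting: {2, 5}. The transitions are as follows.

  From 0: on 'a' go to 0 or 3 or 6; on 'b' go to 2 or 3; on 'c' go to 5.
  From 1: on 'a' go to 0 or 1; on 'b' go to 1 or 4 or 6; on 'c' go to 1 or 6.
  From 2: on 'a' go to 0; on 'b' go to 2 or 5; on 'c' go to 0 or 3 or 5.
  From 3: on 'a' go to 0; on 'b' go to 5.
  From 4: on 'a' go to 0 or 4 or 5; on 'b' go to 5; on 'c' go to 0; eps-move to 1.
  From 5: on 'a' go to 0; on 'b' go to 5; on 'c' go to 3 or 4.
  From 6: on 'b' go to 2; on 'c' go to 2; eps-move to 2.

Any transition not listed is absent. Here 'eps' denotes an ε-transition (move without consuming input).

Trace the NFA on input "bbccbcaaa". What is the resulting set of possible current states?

{0, 1, 2, 3, 4, 5, 6}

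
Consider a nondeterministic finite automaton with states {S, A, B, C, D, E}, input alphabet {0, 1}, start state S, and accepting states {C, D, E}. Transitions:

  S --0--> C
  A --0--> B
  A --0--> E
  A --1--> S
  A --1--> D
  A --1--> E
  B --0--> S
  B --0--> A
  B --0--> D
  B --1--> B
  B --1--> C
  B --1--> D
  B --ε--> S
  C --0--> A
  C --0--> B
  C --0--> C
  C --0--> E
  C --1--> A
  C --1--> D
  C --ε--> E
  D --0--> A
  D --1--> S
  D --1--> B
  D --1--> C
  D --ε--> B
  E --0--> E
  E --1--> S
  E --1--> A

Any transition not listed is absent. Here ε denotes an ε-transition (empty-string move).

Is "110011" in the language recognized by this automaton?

Start in {S}.
Read '1': S→∅; now ∅.
The set is empty and remains empty for the remaining 5 symbols.
The final set ∅ contains no accepting state.

No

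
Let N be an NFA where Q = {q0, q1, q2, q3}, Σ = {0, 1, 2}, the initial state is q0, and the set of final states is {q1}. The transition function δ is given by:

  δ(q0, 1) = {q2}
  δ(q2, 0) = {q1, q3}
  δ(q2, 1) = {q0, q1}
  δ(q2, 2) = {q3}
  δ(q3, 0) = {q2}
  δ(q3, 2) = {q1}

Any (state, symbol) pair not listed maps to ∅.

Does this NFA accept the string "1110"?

Yes

Start in {q0}.
Read '1': q0→{q2}; now {q2}.
Read '1': q2→{q0, q1}; now {q0, q1}.
Read '1': q0→{q2}, q1→∅; now {q2}.
Read '0': q2→{q1, q3}; now {q1, q3}.
The final set {q1, q3} contains the accepting state q1.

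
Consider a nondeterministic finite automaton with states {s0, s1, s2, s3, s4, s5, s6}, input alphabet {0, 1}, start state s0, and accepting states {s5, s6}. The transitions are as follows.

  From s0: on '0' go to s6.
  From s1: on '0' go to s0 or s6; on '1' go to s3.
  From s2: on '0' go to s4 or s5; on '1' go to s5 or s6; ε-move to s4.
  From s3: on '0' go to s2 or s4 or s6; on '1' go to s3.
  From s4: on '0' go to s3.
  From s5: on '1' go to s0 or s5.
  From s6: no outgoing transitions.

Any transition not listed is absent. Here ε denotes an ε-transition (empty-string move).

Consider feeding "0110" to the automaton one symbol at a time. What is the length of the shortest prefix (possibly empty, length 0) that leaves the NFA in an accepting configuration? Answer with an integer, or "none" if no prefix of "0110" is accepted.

1

Start in {s0}.
Read '0': s0→{s6}; now {s6}.
None of the earlier sets intersect F, but {s6} does.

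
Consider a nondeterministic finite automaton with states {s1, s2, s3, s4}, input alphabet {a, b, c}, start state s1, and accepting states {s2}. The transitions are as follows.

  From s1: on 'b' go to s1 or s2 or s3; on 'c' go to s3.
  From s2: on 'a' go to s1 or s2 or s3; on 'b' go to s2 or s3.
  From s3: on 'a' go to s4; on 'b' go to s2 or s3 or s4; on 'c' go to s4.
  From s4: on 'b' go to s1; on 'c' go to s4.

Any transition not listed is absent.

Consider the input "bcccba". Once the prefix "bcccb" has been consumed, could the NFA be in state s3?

Start in {s1}.
Read 'b': s1→{s1, s2, s3}; now {s1, s2, s3}.
Read 'c': s1→{s3}, s2→∅, s3→{s4}; now {s3, s4}.
Read 'c': s3→{s4}, s4→{s4}; now {s4}.
Read 'c': s4→{s4}; now {s4}.
Read 'b': s4→{s1}; now {s1}.
State s3 is not in {s1}.

No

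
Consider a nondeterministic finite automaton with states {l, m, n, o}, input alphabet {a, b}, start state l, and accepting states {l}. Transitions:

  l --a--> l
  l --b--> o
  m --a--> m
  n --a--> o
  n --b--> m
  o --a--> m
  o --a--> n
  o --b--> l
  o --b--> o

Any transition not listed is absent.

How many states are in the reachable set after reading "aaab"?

1

Start in {l}.
Read 'a': {l} → {l}.
Read 'a': {l} → {l}.
Read 'a': {l} → {l}.
Read 'b': {l} → {o}.
That set has 1 state.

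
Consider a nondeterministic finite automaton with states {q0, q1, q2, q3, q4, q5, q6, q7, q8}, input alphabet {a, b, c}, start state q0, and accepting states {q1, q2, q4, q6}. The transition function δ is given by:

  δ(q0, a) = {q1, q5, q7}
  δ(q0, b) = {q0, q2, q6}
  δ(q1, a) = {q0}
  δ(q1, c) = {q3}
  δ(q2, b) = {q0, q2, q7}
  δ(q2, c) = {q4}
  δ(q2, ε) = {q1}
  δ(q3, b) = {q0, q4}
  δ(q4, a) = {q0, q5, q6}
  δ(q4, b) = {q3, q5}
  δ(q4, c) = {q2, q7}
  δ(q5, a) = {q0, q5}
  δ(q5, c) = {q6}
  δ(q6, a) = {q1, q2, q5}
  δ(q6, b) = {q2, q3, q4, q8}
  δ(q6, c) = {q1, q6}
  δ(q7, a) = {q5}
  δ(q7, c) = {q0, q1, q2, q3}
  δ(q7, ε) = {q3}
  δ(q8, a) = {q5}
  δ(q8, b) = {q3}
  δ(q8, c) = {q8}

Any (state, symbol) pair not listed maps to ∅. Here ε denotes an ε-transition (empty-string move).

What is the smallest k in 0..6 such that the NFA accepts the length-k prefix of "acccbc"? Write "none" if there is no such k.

Start in {q0}.
Read 'a': q0→{q1, q5, q7}; union {q1, q5, q7}; ε-closure = {q1, q3, q5, q7}.
None of the earlier sets intersect F, but {q1, q3, q5, q7} does.

1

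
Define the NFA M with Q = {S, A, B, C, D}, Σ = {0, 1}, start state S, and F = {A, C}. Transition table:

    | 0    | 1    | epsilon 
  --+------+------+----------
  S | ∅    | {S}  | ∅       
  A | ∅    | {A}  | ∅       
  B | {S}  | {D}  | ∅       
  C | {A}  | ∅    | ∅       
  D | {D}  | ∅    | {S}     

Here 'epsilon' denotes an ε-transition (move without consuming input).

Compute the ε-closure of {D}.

{S, D}

Begin with {D}.
ε-move D → S; add S.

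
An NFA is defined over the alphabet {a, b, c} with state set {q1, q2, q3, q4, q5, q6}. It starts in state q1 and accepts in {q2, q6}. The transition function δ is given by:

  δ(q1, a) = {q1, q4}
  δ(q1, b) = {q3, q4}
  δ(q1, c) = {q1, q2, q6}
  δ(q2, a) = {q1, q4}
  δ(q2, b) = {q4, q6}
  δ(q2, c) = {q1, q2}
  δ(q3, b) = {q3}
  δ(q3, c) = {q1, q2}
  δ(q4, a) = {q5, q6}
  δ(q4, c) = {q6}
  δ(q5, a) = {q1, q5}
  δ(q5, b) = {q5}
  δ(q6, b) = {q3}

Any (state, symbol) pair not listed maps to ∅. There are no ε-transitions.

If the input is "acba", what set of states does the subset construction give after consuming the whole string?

{q5, q6}

Start in {q1}.
Read 'a': q1→{q1, q4}; now {q1, q4}.
Read 'c': q1→{q1, q2, q6}, q4→{q6}; now {q1, q2, q6}.
Read 'b': q1→{q3, q4}, q2→{q4, q6}, q6→{q3}; now {q3, q4, q6}.
Read 'a': q3→∅, q4→{q5, q6}, q6→∅; now {q5, q6}.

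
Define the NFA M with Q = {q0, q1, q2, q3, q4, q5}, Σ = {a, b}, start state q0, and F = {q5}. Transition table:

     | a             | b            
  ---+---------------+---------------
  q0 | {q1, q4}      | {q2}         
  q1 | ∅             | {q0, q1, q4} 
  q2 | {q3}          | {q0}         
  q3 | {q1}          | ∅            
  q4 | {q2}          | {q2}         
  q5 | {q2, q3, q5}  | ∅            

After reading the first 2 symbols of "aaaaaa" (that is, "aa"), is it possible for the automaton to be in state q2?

Start in {q0}.
Read 'a': {q0} → {q1, q4}.
Read 'a': {q1, q4} → {q2}.
State q2 is in {q2}.

Yes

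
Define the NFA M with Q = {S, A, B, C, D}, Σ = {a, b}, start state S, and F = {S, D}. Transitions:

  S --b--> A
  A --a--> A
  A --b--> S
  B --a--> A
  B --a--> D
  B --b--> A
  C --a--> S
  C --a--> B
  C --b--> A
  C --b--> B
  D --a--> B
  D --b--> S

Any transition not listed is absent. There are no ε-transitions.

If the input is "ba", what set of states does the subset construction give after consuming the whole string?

Start in {S}.
Read 'b': S→{A}; now {A}.
Read 'a': A→{A}; now {A}.

{A}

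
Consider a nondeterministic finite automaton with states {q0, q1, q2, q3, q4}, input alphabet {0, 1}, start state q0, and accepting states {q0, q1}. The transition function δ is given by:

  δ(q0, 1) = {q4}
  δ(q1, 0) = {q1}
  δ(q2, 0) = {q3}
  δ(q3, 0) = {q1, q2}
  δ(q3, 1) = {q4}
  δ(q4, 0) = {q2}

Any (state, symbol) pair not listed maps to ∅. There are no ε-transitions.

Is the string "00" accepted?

Start in {q0}.
Read '0': q0→∅; now ∅.
The set is empty and remains empty for the remaining 1 symbol.
The final set ∅ contains no accepting state.

No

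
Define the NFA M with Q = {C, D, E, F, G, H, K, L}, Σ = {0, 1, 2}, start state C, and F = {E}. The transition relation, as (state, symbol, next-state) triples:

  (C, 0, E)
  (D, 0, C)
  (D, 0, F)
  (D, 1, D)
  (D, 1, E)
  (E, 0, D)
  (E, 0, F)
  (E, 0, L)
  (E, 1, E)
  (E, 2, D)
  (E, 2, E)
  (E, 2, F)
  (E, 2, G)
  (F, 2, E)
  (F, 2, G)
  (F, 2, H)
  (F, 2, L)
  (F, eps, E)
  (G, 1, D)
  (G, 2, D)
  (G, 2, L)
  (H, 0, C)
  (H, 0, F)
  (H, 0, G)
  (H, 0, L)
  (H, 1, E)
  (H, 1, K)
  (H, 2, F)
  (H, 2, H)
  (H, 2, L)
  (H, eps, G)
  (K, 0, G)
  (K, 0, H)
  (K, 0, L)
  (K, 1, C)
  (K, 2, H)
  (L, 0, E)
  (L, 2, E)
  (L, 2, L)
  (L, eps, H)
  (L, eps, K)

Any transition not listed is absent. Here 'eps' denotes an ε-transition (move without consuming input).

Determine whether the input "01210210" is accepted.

Yes

Start in {C}.
Read '0': {C} → {E}.
Read '1': {E} → {E}.
Read '2': {E} → {D, E, F, G}.
Read '1': {D, E, F, G} → {D, E}.
Read '0': {D, E} → {C, D, E, F, G, H, K, L}.
Read '2': {C, D, E, F, G, H, K, L} → {D, E, F, G, H, K, L}.
Read '1': {D, E, F, G, H, K, L} → {C, D, E, K}.
Read '0': {C, D, E, K} → {C, D, E, F, G, H, K, L}.
The final set {C, D, E, F, G, H, K, L} contains the accepting state E.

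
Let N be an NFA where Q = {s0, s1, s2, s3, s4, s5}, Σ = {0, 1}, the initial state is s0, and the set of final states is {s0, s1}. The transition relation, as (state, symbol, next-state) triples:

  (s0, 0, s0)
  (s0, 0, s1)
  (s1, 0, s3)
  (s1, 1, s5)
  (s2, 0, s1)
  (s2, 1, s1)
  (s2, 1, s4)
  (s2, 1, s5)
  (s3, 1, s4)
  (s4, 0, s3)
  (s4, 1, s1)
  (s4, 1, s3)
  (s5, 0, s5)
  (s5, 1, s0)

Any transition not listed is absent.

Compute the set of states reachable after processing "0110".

{s0, s1}

Start in {s0}.
Read '0': {s0} → {s0, s1}.
Read '1': {s0, s1} → {s5}.
Read '1': {s5} → {s0}.
Read '0': {s0} → {s0, s1}.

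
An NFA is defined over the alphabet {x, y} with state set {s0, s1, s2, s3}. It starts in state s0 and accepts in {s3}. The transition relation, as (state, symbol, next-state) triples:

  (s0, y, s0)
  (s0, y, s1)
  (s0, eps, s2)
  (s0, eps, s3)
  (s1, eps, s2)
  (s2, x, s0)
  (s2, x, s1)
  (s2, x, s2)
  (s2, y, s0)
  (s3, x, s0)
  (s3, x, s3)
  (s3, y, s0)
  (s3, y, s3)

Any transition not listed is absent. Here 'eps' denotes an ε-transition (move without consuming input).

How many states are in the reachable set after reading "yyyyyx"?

4

Start: ε-closure({s0}) = {s0, s2, s3}.
Read 'y': s0→{s0, s1}, s2→{s0}, s3→{s0, s3}; union {s0, s1, s3}; ε-closure = {s0, s1, s2, s3}.
Read 'y': s0→{s0, s1}, s1→∅, s2→{s0}, s3→{s0, s3}; union {s0, s1, s3}; ε-closure = {s0, s1, s2, s3}.
Read 'y': s0→{s0, s1}, s1→∅, s2→{s0}, s3→{s0, s3}; union {s0, s1, s3}; ε-closure = {s0, s1, s2, s3}.
Read 'y': s0→{s0, s1}, s1→∅, s2→{s0}, s3→{s0, s3}; union {s0, s1, s3}; ε-closure = {s0, s1, s2, s3}.
Read 'y': s0→{s0, s1}, s1→∅, s2→{s0}, s3→{s0, s3}; union {s0, s1, s3}; ε-closure = {s0, s1, s2, s3}.
Read 'x': s0→∅, s1→∅, s2→{s0, s1, s2}, s3→{s0, s3}; now {s0, s1, s2, s3}.
That set has 4 states.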